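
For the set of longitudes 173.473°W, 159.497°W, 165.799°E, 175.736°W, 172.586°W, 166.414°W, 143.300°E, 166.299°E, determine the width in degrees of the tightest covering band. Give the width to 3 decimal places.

Sort the longitudes: -175.736°, -173.473°, -172.586°, -166.414°, -159.497°, +143.300°, +165.799°, +166.299°.
Eastward gaps between consecutive values (wrapping around): 2.263°, 0.887°, 6.172°, 6.917°, 302.797°, 22.499°, 0.500°, 17.965°.
Largest gap = 302.797° ⇒ minimal covering band is its complement: 360° − 302.797° = 57.203°.
Band runs from +143.300° eastward to -159.497°, crossing the antimeridian.

57.203°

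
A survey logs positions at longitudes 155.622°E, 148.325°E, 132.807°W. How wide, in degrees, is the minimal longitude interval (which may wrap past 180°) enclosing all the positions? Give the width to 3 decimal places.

78.868°

Sort the longitudes: -132.807°, +148.325°, +155.622°.
Eastward gaps between consecutive values (wrapping around): 281.132°, 7.297°, 71.571°.
Largest gap = 281.132° ⇒ minimal covering band is its complement: 360° − 281.132° = 78.868°.
Band runs from +148.325° eastward to -132.807°, crossing the antimeridian.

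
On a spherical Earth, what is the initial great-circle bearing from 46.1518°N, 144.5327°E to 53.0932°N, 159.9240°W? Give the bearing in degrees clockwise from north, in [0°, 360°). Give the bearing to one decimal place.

58.0°

Δλ = -159.9240 − 144.5327 = -304.4567°; wrapped into (−180°, 180°]: 55.5433°.
θ = atan2( sin Δλ · cos φ₂ , cos φ₁ · sin φ₂ − sin φ₁ · cos φ₂ · cos Δλ )
  = atan2(0.49516, 0.30890) = 58.042° → normalised to [0°, 360°): 58.042°.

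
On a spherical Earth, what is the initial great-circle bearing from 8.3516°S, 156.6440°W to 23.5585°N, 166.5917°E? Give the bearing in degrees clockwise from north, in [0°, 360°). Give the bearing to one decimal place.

312.5°

Δλ = 166.5917 − -156.6440 = 323.2357°; wrapped into (−180°, 180°]: -36.7643°.
θ = atan2( sin Δλ · cos φ₂ , cos φ₁ · sin φ₂ − sin φ₁ · cos φ₂ · cos Δλ )
  = atan2(-0.54864, 0.50211) = -47.536° → normalised to [0°, 360°): 312.464°.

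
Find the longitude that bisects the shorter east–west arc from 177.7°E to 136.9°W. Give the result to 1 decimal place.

Signed shortest Δλ from +177.7° to -136.9° is +45.4°.
Midpoint longitude = +177.7° + (+45.4°)/2 = +177.7° + 22.7° = +200.4°.
Normalise into (−180°, 180°]: -159.6°.
(The naïve average (+177.7 + -136.9)/2 = 20.4° is on the wrong side of the globe.)

159.6°W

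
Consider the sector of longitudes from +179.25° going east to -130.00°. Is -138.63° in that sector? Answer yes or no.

Band width going east from +179.25° to -130.00°: ((-130.00 − 179.25) mod 360) = 50.75°.
Offset of -138.63° east of the west edge: ((-138.63 − 179.25) mod 360) = 42.12°.
42.12° ≤ 50.75° ⇒ inside.

Yes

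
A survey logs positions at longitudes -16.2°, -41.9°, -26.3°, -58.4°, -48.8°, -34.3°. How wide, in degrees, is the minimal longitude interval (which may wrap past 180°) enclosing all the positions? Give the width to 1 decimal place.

42.2°

Sort the longitudes: -58.4°, -48.8°, -41.9°, -34.3°, -26.3°, -16.2°.
Eastward gaps between consecutive values (wrapping around): 9.6°, 6.9°, 7.6°, 8.0°, 10.1°, 317.8°.
Largest gap = 317.8° ⇒ minimal covering band is its complement: 360° − 317.8° = 42.2°.
Band runs from -58.4° eastward to -16.2°.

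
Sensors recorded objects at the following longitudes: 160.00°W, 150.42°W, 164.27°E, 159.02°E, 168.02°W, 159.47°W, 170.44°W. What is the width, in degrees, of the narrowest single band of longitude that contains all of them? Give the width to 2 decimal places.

Sort the longitudes: -170.44°, -168.02°, -160.00°, -159.47°, -150.42°, +159.02°, +164.27°.
Eastward gaps between consecutive values (wrapping around): 2.42°, 8.02°, 0.53°, 9.05°, 309.44°, 5.25°, 25.29°.
Largest gap = 309.44° ⇒ minimal covering band is its complement: 360° − 309.44° = 50.56°.
Band runs from +159.02° eastward to -150.42°, crossing the antimeridian.

50.56°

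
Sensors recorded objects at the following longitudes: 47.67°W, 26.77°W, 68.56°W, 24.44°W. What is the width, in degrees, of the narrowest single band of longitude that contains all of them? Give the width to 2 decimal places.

44.12°

Sort the longitudes: -68.56°, -47.67°, -26.77°, -24.44°.
Eastward gaps between consecutive values (wrapping around): 20.89°, 20.90°, 2.33°, 315.88°.
Largest gap = 315.88° ⇒ minimal covering band is its complement: 360° − 315.88° = 44.12°.
Band runs from -68.56° eastward to -24.44°.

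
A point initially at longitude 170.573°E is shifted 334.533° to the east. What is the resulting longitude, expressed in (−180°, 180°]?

Start at +170.573°; shift +334.533° → +505.106°.
+505.106° lies outside (−180°, 180°]; subtract 360° → +145.106°.

145.106°E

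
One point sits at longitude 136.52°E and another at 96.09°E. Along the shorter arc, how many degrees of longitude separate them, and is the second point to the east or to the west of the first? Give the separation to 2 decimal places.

40.43° west

Raw difference: 96.09 − 136.52 = -40.43°.
Normalise into (−180°, 180°]: -40.43° stays -40.43°.
Negative ⇒ the second point lies to the west; separation 40.43°.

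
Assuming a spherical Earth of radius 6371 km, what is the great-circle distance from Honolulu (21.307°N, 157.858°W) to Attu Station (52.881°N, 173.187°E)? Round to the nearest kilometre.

Δλ = 173.187 − -157.858 = 331.045°; wrapped into (−180°, 180°]: -28.955°.
Δφ = 52.881 − 21.307 = 31.574°.
a = sin²(Δφ/2) + cos φ₁ · cos φ₂ · sin²(Δλ/2) = 0.109157.
c = 2·atan2(√a, √(1−a)) = 0.67343 rad → d = 6371·c ≈ 4290.42 km.

4290 km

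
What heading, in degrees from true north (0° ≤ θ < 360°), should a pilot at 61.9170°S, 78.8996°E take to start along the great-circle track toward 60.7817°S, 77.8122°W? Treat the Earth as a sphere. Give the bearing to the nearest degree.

193°

Δλ = -77.8122 − 78.8996 = -156.7118°.
θ = atan2( sin Δλ · cos φ₂ , cos φ₁ · sin φ₂ − sin φ₁ · cos φ₂ · cos Δλ )
  = atan2(-0.19299, -0.80644) = -166.542° → normalised to [0°, 360°): 193.458°.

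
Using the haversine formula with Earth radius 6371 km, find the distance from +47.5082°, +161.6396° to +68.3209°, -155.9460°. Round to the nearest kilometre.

3292 km

Δλ = -155.9460 − 161.6396 = -317.5856°; wrapped into (−180°, 180°]: 42.4144°.
Δφ = 68.3209 − 47.5082 = 20.8127°.
a = sin²(Δφ/2) + cos φ₁ · cos φ₂ · sin²(Δλ/2) = 0.065279.
c = 2·atan2(√a, √(1−a)) = 0.51673 rad → d = 6371·c ≈ 3292.06 km.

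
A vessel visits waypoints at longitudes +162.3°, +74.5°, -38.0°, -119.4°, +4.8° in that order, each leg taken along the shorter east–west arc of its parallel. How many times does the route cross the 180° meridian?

0

Leg 1: +162.3° → +74.5°, shortest Δλ = -87.8° (west) — does not cross 180°.
Leg 2: +74.5° → -38.0°, shortest Δλ = -112.5° (west) — does not cross 180°.
Leg 3: -38.0° → -119.4°, shortest Δλ = -81.4° (west) — does not cross 180°.
Leg 4: -119.4° → +4.8°, shortest Δλ = 124.2° (east) — does not cross 180°.
Total crossings: 0.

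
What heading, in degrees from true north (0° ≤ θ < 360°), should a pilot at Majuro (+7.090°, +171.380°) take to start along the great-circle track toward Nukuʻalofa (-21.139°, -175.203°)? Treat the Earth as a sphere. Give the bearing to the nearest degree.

Δλ = -175.203 − 171.380 = -346.583°; wrapped into (−180°, 180°]: 13.417°.
θ = atan2( sin Δλ · cos φ₂ , cos φ₁ · sin φ₂ − sin φ₁ · cos φ₂ · cos Δλ )
  = atan2(0.21642, -0.46985) = 155.268° → normalised to [0°, 360°): 155.268°.

155°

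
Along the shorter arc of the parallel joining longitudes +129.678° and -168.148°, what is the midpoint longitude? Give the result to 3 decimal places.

+160.765°

Signed shortest Δλ from +129.678° to -168.148° is +62.174°.
Midpoint longitude = +129.678° + (+62.174°)/2 = +129.678° + 31.087° = +160.765°.
(The naïve average (+129.678 + -168.148)/2 = -19.235° is on the wrong side of the globe.)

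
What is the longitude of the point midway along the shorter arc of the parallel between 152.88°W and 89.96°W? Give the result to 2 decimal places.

121.42°W

Signed shortest Δλ from -152.88° to -89.96° is +62.92°.
Midpoint longitude = -152.88° + (+62.92°)/2 = -152.88° + 31.46° = -121.42°.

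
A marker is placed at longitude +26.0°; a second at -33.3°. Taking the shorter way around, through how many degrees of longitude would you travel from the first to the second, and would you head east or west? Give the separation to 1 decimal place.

59.3° west

Raw difference: -33.3 − 26.0 = -59.3°.
Normalise into (−180°, 180°]: -59.3° stays -59.3°.
Negative ⇒ the second point lies to the west; separation 59.3°.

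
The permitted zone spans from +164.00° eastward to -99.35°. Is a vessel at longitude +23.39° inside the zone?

Band width going east from +164.00° to -99.35°: ((-99.35 − 164.00) mod 360) = 96.65°.
Offset of +23.39° east of the west edge: ((23.39 − 164.00) mod 360) = 219.39°.
219.39° > 96.65° ⇒ outside.

No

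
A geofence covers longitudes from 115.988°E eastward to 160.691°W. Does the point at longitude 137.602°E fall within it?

Band width going east from +115.988° to -160.691°: ((-160.691 − 115.988) mod 360) = 83.321°.
Offset of +137.602° east of the west edge: ((137.602 − 115.988) mod 360) = 21.614°.
21.614° ≤ 83.321° ⇒ inside.

Yes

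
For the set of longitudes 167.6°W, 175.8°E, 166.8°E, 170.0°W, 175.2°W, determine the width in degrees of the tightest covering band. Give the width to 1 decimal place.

25.6°

Sort the longitudes: -175.2°, -170.0°, -167.6°, +166.8°, +175.8°.
Eastward gaps between consecutive values (wrapping around): 5.2°, 2.4°, 334.4°, 9.0°, 9.0°.
Largest gap = 334.4° ⇒ minimal covering band is its complement: 360° − 334.4° = 25.6°.
Band runs from +166.8° eastward to -167.6°, crossing the antimeridian.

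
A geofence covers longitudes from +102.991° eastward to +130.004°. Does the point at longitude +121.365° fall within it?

Band width going east from +102.991° to +130.004°: ((130.004 − 102.991) mod 360) = 27.013°.
Offset of +121.365° east of the west edge: ((121.365 − 102.991) mod 360) = 18.374°.
18.374° ≤ 27.013° ⇒ inside.

Yes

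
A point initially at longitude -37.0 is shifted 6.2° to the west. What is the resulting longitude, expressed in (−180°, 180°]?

-43.2°

Start at -37.0°; shift −6.2° → -43.2°.
-43.2° already lies in (−180°, 180°].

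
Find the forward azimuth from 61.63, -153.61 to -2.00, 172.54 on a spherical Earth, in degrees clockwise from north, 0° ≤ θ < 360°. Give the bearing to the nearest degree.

217°

Δλ = 172.54 − -153.61 = 326.15°; wrapped into (−180°, 180°]: -33.85°.
θ = atan2( sin Δλ · cos φ₂ , cos φ₁ · sin φ₂ − sin φ₁ · cos φ₂ · cos Δλ )
  = atan2(-0.55668, -0.74689) = -143.302° → normalised to [0°, 360°): 216.698°.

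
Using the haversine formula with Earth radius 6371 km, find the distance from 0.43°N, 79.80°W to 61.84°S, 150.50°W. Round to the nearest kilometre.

Δλ = -150.50 − -79.80 = -70.70°.
Δφ = -61.84 − 0.43 = -62.27°.
a = sin²(Δφ/2) + cos φ₁ · cos φ₂ · sin²(Δλ/2) = 0.425320.
c = 2·atan2(√a, √(1−a)) = 1.42087 rad → d = 6371·c ≈ 9052.39 km.

9052 km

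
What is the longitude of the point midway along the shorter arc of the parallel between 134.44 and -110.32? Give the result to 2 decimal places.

-167.94°

Signed shortest Δλ from +134.44° to -110.32° is +115.24°.
Midpoint longitude = +134.44° + (+115.24°)/2 = +134.44° + 57.62° = +192.06°.
Normalise into (−180°, 180°]: -167.94°.
(The naïve average (+134.44 + -110.32)/2 = 12.06° is on the wrong side of the globe.)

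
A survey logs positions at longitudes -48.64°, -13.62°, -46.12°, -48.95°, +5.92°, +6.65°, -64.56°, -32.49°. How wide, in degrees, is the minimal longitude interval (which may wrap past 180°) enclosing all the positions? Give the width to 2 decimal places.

71.21°

Sort the longitudes: -64.56°, -48.95°, -48.64°, -46.12°, -32.49°, -13.62°, +5.92°, +6.65°.
Eastward gaps between consecutive values (wrapping around): 15.61°, 0.31°, 2.52°, 13.63°, 18.87°, 19.54°, 0.73°, 288.79°.
Largest gap = 288.79° ⇒ minimal covering band is its complement: 360° − 288.79° = 71.21°.
Band runs from -64.56° eastward to +6.65°.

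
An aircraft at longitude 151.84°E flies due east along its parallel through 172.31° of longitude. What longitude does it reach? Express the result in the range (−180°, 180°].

Start at +151.84°; shift +172.31° → +324.15°.
+324.15° lies outside (−180°, 180°]; subtract 360° → -35.85°.

35.85°W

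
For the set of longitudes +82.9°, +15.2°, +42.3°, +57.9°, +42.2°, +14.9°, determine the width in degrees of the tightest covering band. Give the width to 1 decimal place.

Sort the longitudes: +14.9°, +15.2°, +42.2°, +42.3°, +57.9°, +82.9°.
Eastward gaps between consecutive values (wrapping around): 0.3°, 27.0°, 0.1°, 15.6°, 25.0°, 292.0°.
Largest gap = 292.0° ⇒ minimal covering band is its complement: 360° − 292.0° = 68.0°.
Band runs from +14.9° eastward to +82.9°.

68.0°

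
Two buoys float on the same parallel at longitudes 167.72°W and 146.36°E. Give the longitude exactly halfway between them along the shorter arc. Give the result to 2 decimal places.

169.32°E

Signed shortest Δλ from -167.72° to +146.36° is -45.92°.
Midpoint longitude = -167.72° + (-45.92°)/2 = -167.72° − 22.96° = -190.68°.
Normalise into (−180°, 180°]: +169.32°.
(The naïve average (-167.72 + +146.36)/2 = -10.68° is on the wrong side of the globe.)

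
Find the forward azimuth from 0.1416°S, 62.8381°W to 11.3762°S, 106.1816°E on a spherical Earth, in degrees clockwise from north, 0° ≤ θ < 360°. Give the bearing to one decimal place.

136.9°

Δλ = 106.1816 − -62.8381 = 169.0197°.
θ = atan2( sin Δλ · cos φ₂ , cos φ₁ · sin φ₂ − sin φ₁ · cos φ₂ · cos Δλ )
  = atan2(0.18673, -0.19963) = 136.912° → normalised to [0°, 360°): 136.912°.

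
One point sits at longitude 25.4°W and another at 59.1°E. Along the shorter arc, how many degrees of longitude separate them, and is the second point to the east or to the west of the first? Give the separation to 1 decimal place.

Raw difference: 59.1 − -25.4 = 84.5°.
Normalise into (−180°, 180°]: 84.5° stays 84.5°.
Positive ⇒ the second point lies to the east; separation 84.5°.

84.5° east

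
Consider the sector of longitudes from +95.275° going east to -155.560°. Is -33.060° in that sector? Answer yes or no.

No

Band width going east from +95.275° to -155.560°: ((-155.560 − 95.275) mod 360) = 109.165°.
Offset of -33.060° east of the west edge: ((-33.060 − 95.275) mod 360) = 231.665°.
231.665° > 109.165° ⇒ outside.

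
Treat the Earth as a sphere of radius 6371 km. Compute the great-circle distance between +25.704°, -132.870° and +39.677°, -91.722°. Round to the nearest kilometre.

4109 km

Δλ = -91.722 − -132.870 = 41.148°.
Δφ = 39.677 − 25.704 = 13.973°.
a = sin²(Δφ/2) + cos φ₁ · cos φ₂ · sin²(Δλ/2) = 0.100438.
c = 2·atan2(√a, √(1−a)) = 0.64496 rad → d = 6371·c ≈ 4109.03 km.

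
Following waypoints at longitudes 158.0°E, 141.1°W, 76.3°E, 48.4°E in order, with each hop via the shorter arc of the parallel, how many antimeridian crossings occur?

Leg 1: +158.0° → -141.1°, shortest Δλ = 60.9° (east) — crosses 180°.
Leg 2: -141.1° → +76.3°, shortest Δλ = -142.6° (west) — crosses 180°.
Leg 3: +76.3° → +48.4°, shortest Δλ = -27.9° (west) — does not cross 180°.
Total crossings: 2.

2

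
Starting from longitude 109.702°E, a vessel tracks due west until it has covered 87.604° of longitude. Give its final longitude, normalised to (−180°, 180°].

22.098°E

Start at +109.702°; shift −87.604° → +22.098°.
+22.098° already lies in (−180°, 180°].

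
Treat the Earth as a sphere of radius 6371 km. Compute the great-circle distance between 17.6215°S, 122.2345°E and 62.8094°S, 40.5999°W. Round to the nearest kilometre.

10946 km

Δλ = -40.5999 − 122.2345 = -162.8344°.
Δφ = -62.8094 − -17.6215 = -45.1879°.
a = sin²(Δφ/2) + cos φ₁ · cos φ₂ · sin²(Δλ/2) = 0.573419.
c = 2·atan2(√a, √(1−a)) = 1.71817 rad → d = 6371·c ≈ 10946.44 km.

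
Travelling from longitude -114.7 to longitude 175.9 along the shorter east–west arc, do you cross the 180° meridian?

Naïve |175.9 − -114.7| = 290.6° > 180°, so the shorter arc goes the other way round — across 180°.
Signed shortest Δλ = ((175.9 − -114.7 + 180) mod 360) − 180 = -69.4°.
Going west by 69.4° from -114.7° passes through 180° before reaching +175.9°.

Yes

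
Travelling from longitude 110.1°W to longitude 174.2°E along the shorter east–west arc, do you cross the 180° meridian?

Naïve |174.2 − -110.1| = 284.3° > 180°, so the shorter arc goes the other way round — across 180°.
Signed shortest Δλ = ((174.2 − -110.1 + 180) mod 360) − 180 = -75.7°.
Going west by 75.7° from -110.1° passes through 180° before reaching +174.2°.

Yes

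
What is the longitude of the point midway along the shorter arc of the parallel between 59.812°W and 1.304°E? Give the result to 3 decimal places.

Signed shortest Δλ from -59.812° to +1.304° is +61.116°.
Midpoint longitude = -59.812° + (+61.116°)/2 = -59.812° + 30.558° = -29.254°.

29.254°W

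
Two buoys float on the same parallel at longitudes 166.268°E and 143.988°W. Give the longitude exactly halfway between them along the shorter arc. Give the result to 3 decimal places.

168.860°W

Signed shortest Δλ from +166.268° to -143.988° is +49.744°.
Midpoint longitude = +166.268° + (+49.744°)/2 = +166.268° + 24.872° = +191.140°.
Normalise into (−180°, 180°]: -168.860°.
(The naïve average (+166.268 + -143.988)/2 = 11.14° is on the wrong side of the globe.)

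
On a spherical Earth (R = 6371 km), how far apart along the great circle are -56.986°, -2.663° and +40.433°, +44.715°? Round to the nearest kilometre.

Δλ = 44.715 − -2.663 = 47.378°.
Δφ = 40.433 − -56.986 = 97.419°.
a = sin²(Δφ/2) + cos φ₁ · cos φ₂ · sin²(Δλ/2) = 0.631506.
c = 2·atan2(√a, √(1−a)) = 1.83694 rad → d = 6371·c ≈ 11703.14 km.

11703 km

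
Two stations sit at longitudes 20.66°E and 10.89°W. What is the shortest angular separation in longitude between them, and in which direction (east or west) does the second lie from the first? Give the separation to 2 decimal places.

Raw difference: -10.89 − 20.66 = -31.55°.
Normalise into (−180°, 180°]: -31.55° stays -31.55°.
Negative ⇒ the second point lies to the west; separation 31.55°.

31.55° west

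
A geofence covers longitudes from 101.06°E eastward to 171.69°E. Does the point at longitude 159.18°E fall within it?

Band width going east from +101.06° to +171.69°: ((171.69 − 101.06) mod 360) = 70.63°.
Offset of +159.18° east of the west edge: ((159.18 − 101.06) mod 360) = 58.12°.
58.12° ≤ 70.63° ⇒ inside.

Yes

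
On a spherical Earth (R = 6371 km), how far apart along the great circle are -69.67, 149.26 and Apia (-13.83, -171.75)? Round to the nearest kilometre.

Δλ = -171.75 − 149.26 = -321.01°; wrapped into (−180°, 180°]: 38.99°.
Δφ = -13.83 − -69.67 = 55.84°.
a = sin²(Δφ/2) + cos φ₁ · cos φ₂ · sin²(Δλ/2) = 0.256819.
c = 2·atan2(√a, √(1−a)) = 1.06287 rad → d = 6371·c ≈ 6771.58 km.

6772 km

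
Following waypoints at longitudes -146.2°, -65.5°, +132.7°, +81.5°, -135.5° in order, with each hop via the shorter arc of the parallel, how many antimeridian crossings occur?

Leg 1: -146.2° → -65.5°, shortest Δλ = 80.7° (east) — does not cross 180°.
Leg 2: -65.5° → +132.7°, shortest Δλ = -161.8° (west) — crosses 180°.
Leg 3: +132.7° → +81.5°, shortest Δλ = -51.2° (west) — does not cross 180°.
Leg 4: +81.5° → -135.5°, shortest Δλ = 143.0° (east) — crosses 180°.
Total crossings: 2.

2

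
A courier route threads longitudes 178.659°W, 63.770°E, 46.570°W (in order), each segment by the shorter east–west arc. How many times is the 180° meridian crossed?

1

Leg 1: -178.659° → +63.770°, shortest Δλ = -117.571° (west) — crosses 180°.
Leg 2: +63.770° → -46.570°, shortest Δλ = -110.34° (west) — does not cross 180°.
Total crossings: 1.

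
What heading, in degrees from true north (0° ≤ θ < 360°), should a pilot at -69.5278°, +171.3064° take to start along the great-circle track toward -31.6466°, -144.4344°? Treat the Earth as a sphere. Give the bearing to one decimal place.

56.9°

Δλ = -144.4344 − 171.3064 = -315.7408°; wrapped into (−180°, 180°]: 44.2592°.
θ = atan2( sin Δλ · cos φ₂ , cos φ₁ · sin φ₂ − sin φ₁ · cos φ₂ · cos Δλ )
  = atan2(0.59413, 0.38768) = 56.875° → normalised to [0°, 360°): 56.875°.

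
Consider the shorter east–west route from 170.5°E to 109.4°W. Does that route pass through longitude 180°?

Naïve |-109.4 − 170.5| = 279.9° > 180°, so the shorter arc goes the other way round — across 180°.
Signed shortest Δλ = ((-109.4 − 170.5 + 180) mod 360) − 180 = 80.1°.
Going east by 80.1° from +170.5° passes through 180° before reaching -109.4°.

Yes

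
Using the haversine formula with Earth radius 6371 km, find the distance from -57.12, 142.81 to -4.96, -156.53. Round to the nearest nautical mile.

Δλ = -156.53 − 142.81 = -299.34°; wrapped into (−180°, 180°]: 60.66°.
Δφ = -4.96 − -57.12 = 52.16°.
a = sin²(Δφ/2) + cos φ₁ · cos φ₂ · sin²(Δλ/2) = 0.331189.
c = 2·atan2(√a, √(1−a)) = 1.22641 rad → d = 6371·c ≈ 7813.44 km ≈ 4218.92 nmi.

4219 nmi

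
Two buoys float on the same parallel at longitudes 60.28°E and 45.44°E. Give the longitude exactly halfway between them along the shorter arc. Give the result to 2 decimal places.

52.86°E

Signed shortest Δλ from +60.28° to +45.44° is -14.84°.
Midpoint longitude = +60.28° + (-14.84°)/2 = +60.28° − 7.42° = +52.86°.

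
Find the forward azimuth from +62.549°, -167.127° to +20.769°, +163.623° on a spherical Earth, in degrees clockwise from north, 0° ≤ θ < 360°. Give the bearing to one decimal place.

Δλ = 163.623 − -167.127 = 330.750°; wrapped into (−180°, 180°]: -29.250°.
θ = atan2( sin Δλ · cos φ₂ , cos φ₁ · sin φ₂ − sin φ₁ · cos φ₂ · cos Δλ )
  = atan2(-0.45687, -0.56048) = -140.815° → normalised to [0°, 360°): 219.185°.

219.2°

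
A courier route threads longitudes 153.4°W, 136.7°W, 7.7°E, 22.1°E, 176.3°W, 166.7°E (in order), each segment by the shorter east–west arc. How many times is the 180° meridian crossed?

2

Leg 1: -153.4° → -136.7°, shortest Δλ = 16.7° (east) — does not cross 180°.
Leg 2: -136.7° → +7.7°, shortest Δλ = 144.4° (east) — does not cross 180°.
Leg 3: +7.7° → +22.1°, shortest Δλ = 14.4° (east) — does not cross 180°.
Leg 4: +22.1° → -176.3°, shortest Δλ = 161.6° (east) — crosses 180°.
Leg 5: -176.3° → +166.7°, shortest Δλ = -17.0° (west) — crosses 180°.
Total crossings: 2.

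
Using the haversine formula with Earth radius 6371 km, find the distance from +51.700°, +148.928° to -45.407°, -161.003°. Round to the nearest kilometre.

11813 km

Δλ = -161.003 − 148.928 = -309.931°; wrapped into (−180°, 180°]: 50.069°.
Δφ = -45.407 − 51.700 = -97.107°.
a = sin²(Δφ/2) + cos φ₁ · cos φ₂ · sin²(Δλ/2) = 0.639778.
c = 2·atan2(√a, √(1−a)) = 1.85413 rad → d = 6371·c ≈ 11812.65 km.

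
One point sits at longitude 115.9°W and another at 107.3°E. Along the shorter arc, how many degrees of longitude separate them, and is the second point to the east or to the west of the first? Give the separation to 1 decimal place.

Raw difference: 107.3 − -115.9 = 223.2°.
Normalise into (−180°, 180°]: 223.2° − 360° = -136.8°.
Negative ⇒ the second point lies to the west; separation 136.8°.

136.8° west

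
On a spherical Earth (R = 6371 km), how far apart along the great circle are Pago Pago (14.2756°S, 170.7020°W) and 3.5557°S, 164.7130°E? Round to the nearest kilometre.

Δλ = 164.7130 − -170.7020 = 335.4150°; wrapped into (−180°, 180°]: -24.5850°.
Δφ = -3.5557 − -14.2756 = 10.7199°.
a = sin²(Δφ/2) + cos φ₁ · cos φ₂ · sin²(Δλ/2) = 0.052569.
c = 2·atan2(√a, √(1−a)) = 0.46267 rad → d = 6371·c ≈ 2947.70 km.

2948 km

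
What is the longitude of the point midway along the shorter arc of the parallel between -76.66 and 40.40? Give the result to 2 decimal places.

Signed shortest Δλ from -76.66° to +40.40° is +117.06°.
Midpoint longitude = -76.66° + (+117.06°)/2 = -76.66° + 58.53° = -18.13°.

-18.13°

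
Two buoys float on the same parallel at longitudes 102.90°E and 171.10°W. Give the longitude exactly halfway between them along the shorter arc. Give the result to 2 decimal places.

145.90°E

Signed shortest Δλ from +102.90° to -171.10° is +86.00°.
Midpoint longitude = +102.90° + (+86.00°)/2 = +102.90° + 43.00° = +145.90°.
(The naïve average (+102.90 + -171.10)/2 = -34.1° is on the wrong side of the globe.)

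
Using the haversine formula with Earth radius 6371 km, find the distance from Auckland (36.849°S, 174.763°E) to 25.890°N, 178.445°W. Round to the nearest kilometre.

Δλ = -178.445 − 174.763 = -353.208°; wrapped into (−180°, 180°]: 6.792°.
Δφ = 25.890 − -36.849 = 62.739°.
a = sin²(Δφ/2) + cos φ₁ · cos φ₂ · sin²(Δλ/2) = 0.273504.
c = 2·atan2(√a, √(1−a)) = 1.10068 rad → d = 6371·c ≈ 7012.42 km.

7012 km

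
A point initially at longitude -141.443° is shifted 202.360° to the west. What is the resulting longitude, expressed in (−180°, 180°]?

+16.197°

Start at -141.443°; shift −202.360° → -343.803°.
-343.803° lies outside (−180°, 180°]; add 360° → +16.197°.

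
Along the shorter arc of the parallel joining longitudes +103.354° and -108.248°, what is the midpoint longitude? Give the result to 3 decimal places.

+177.553°

Signed shortest Δλ from +103.354° to -108.248° is +148.398°.
Midpoint longitude = +103.354° + (+148.398°)/2 = +103.354° + 74.199° = +177.553°.
(The naïve average (+103.354 + -108.248)/2 = -2.447° is on the wrong side of the globe.)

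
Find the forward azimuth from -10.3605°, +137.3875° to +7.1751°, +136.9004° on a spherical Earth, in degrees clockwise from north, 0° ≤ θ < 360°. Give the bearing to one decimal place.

358.4°

Δλ = 136.9004 − 137.3875 = -0.4871°.
θ = atan2( sin Δλ · cos φ₂ , cos φ₁ · sin φ₂ − sin φ₁ · cos φ₂ · cos Δλ )
  = atan2(-0.00843, 0.30129) = -1.604° → normalised to [0°, 360°): 358.396°.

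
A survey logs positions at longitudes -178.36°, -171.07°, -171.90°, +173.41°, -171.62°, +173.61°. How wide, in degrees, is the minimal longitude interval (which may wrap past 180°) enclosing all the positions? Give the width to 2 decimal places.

15.52°

Sort the longitudes: -178.36°, -171.90°, -171.62°, -171.07°, +173.41°, +173.61°.
Eastward gaps between consecutive values (wrapping around): 6.46°, 0.28°, 0.55°, 344.48°, 0.20°, 8.03°.
Largest gap = 344.48° ⇒ minimal covering band is its complement: 360° − 344.48° = 15.52°.
Band runs from +173.41° eastward to -171.07°, crossing the antimeridian.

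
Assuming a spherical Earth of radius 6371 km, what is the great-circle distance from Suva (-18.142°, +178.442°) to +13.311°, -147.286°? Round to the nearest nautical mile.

2772 nmi

Δλ = -147.286 − 178.442 = -325.728°; wrapped into (−180°, 180°]: 34.272°.
Δφ = 13.311 − -18.142 = 31.453°.
a = sin²(Δφ/2) + cos φ₁ · cos φ₂ · sin²(Δλ/2) = 0.153747.
c = 2·atan2(√a, √(1−a)) = 0.80584 rad → d = 6371·c ≈ 5134.00 km ≈ 2772.14 nmi.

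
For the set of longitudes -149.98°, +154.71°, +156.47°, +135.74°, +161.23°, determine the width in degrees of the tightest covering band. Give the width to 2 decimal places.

Sort the longitudes: -149.98°, +135.74°, +154.71°, +156.47°, +161.23°.
Eastward gaps between consecutive values (wrapping around): 285.72°, 18.97°, 1.76°, 4.76°, 48.79°.
Largest gap = 285.72° ⇒ minimal covering band is its complement: 360° − 285.72° = 74.28°.
Band runs from +135.74° eastward to -149.98°, crossing the antimeridian.

74.28°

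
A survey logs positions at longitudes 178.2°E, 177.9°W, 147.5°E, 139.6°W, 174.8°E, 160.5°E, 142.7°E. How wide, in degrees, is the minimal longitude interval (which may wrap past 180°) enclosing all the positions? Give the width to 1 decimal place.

77.7°

Sort the longitudes: -177.9°, -139.6°, +142.7°, +147.5°, +160.5°, +174.8°, +178.2°.
Eastward gaps between consecutive values (wrapping around): 38.3°, 282.3°, 4.8°, 13.0°, 14.3°, 3.4°, 3.9°.
Largest gap = 282.3° ⇒ minimal covering band is its complement: 360° − 282.3° = 77.7°.
Band runs from +142.7° eastward to -139.6°, crossing the antimeridian.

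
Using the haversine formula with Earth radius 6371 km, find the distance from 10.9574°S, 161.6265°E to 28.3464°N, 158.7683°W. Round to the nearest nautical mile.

3294 nmi

Δλ = -158.7683 − 161.6265 = -320.3948°; wrapped into (−180°, 180°]: 39.6052°.
Δφ = 28.3464 − -10.9574 = 39.3038°.
a = sin²(Δφ/2) + cos φ₁ · cos φ₂ · sin²(Δλ/2) = 0.212270.
c = 2·atan2(√a, √(1−a)) = 0.95763 rad → d = 6371·c ≈ 6101.05 km ≈ 3294.31 nmi.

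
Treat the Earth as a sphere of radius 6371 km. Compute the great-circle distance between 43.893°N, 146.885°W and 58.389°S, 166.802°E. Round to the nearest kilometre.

12147 km

Δλ = 166.802 − -146.885 = 313.687°; wrapped into (−180°, 180°]: -46.313°.
Δφ = -58.389 − 43.893 = -102.282°.
a = sin²(Δφ/2) + cos φ₁ · cos φ₂ · sin²(Δλ/2) = 0.664773.
c = 2·atan2(√a, √(1−a)) = 1.90662 rad → d = 6371·c ≈ 12147.07 km.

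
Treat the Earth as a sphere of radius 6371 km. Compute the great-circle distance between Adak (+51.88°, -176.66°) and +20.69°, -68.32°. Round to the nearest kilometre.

Δλ = -68.32 − -176.66 = 108.34°.
Δφ = 20.69 − 51.88 = -31.19°.
a = sin²(Δφ/2) + cos φ₁ · cos φ₂ · sin²(Δλ/2) = 0.451878.
c = 2·atan2(√a, √(1−a)) = 1.47440 rad → d = 6371·c ≈ 9393.42 km.

9393 km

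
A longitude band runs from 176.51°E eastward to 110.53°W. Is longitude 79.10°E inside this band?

Band width going east from +176.51° to -110.53°: ((-110.53 − 176.51) mod 360) = 72.96°.
Offset of +79.10° east of the west edge: ((79.10 − 176.51) mod 360) = 262.59°.
262.59° > 72.96° ⇒ outside.

No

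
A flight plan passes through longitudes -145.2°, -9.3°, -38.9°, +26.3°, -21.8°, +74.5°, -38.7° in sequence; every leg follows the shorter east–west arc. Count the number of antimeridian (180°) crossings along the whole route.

Leg 1: -145.2° → -9.3°, shortest Δλ = 135.9° (east) — does not cross 180°.
Leg 2: -9.3° → -38.9°, shortest Δλ = -29.6° (west) — does not cross 180°.
Leg 3: -38.9° → +26.3°, shortest Δλ = 65.2° (east) — does not cross 180°.
Leg 4: +26.3° → -21.8°, shortest Δλ = -48.1° (west) — does not cross 180°.
Leg 5: -21.8° → +74.5°, shortest Δλ = 96.3° (east) — does not cross 180°.
Leg 6: +74.5° → -38.7°, shortest Δλ = -113.2° (west) — does not cross 180°.
Total crossings: 0.

0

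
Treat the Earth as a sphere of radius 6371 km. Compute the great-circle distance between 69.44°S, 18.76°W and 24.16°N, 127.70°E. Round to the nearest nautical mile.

7839 nmi

Δλ = 127.70 − -18.76 = 146.46°.
Δφ = 24.16 − -69.44 = 93.60°.
a = sin²(Δφ/2) + cos φ₁ · cos φ₂ · sin²(Δλ/2) = 0.825146.
c = 2·atan2(√a, √(1−a)) = 2.27876 rad → d = 6371·c ≈ 14518.01 km ≈ 7839.10 nmi.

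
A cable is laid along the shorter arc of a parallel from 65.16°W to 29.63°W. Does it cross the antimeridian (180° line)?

Signed shortest Δλ = ((-29.63 − -65.16 + 180) mod 360) − 180 = 35.53°.
Going east by 35.53° from -65.16° reaches -29.63° without touching 180°.

No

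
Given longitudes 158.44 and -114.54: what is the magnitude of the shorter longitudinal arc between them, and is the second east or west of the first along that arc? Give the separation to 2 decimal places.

Raw difference: -114.54 − 158.44 = -272.98°.
Normalise into (−180°, 180°]: -272.98° + 360° = 87.02°.
Positive ⇒ the second point lies to the east; separation 87.02°.

87.02° east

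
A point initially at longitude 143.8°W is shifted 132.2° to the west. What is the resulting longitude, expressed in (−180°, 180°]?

84.0°E

Start at -143.8°; shift −132.2° → -276.0°.
-276.0° lies outside (−180°, 180°]; add 360° → +84.0°.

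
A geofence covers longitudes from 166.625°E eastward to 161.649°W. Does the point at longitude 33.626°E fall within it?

Band width going east from +166.625° to -161.649°: ((-161.649 − 166.625) mod 360) = 31.726°.
Offset of +33.626° east of the west edge: ((33.626 − 166.625) mod 360) = 227.001°.
227.001° > 31.726° ⇒ outside.

No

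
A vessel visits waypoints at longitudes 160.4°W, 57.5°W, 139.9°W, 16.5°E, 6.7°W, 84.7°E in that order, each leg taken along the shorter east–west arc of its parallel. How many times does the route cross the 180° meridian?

0

Leg 1: -160.4° → -57.5°, shortest Δλ = 102.9° (east) — does not cross 180°.
Leg 2: -57.5° → -139.9°, shortest Δλ = -82.4° (west) — does not cross 180°.
Leg 3: -139.9° → +16.5°, shortest Δλ = 156.4° (east) — does not cross 180°.
Leg 4: +16.5° → -6.7°, shortest Δλ = -23.2° (west) — does not cross 180°.
Leg 5: -6.7° → +84.7°, shortest Δλ = 91.4° (east) — does not cross 180°.
Total crossings: 0.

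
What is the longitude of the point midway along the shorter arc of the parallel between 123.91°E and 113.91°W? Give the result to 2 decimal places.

175.00°W

Signed shortest Δλ from +123.91° to -113.91° is +122.18°.
Midpoint longitude = +123.91° + (+122.18°)/2 = +123.91° + 61.09° = +185.00°.
Normalise into (−180°, 180°]: -175.00°.
(The naïve average (+123.91 + -113.91)/2 = 5.0° is on the wrong side of the globe.)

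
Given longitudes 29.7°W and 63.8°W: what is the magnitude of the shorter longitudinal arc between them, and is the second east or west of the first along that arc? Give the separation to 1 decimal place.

34.1° west

Raw difference: -63.8 − -29.7 = -34.1°.
Normalise into (−180°, 180°]: -34.1° stays -34.1°.
Negative ⇒ the second point lies to the west; separation 34.1°.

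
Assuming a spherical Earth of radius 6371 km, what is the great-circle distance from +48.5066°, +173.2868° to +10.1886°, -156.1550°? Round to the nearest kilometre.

Δλ = -156.1550 − 173.2868 = -329.4418°; wrapped into (−180°, 180°]: 30.5582°.
Δφ = 10.1886 − 48.5066 = -38.3180°.
a = sin²(Δφ/2) + cos φ₁ · cos φ₂ · sin²(Δλ/2) = 0.152992.
c = 2·atan2(√a, √(1−a)) = 0.80374 rad → d = 6371·c ≈ 5120.66 km.

5121 km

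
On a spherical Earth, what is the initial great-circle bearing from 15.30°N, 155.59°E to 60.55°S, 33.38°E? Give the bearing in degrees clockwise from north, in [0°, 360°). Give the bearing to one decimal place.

Δλ = 33.38 − 155.59 = -122.21°.
θ = atan2( sin Δλ · cos φ₂ , cos φ₁ · sin φ₂ − sin φ₁ · cos φ₂ · cos Δλ )
  = atan2(-0.41600, -0.77077) = -151.644° → normalised to [0°, 360°): 208.356°.

208.4°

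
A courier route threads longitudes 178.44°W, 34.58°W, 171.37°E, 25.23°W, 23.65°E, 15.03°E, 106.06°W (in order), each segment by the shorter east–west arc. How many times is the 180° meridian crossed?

2

Leg 1: -178.44° → -34.58°, shortest Δλ = 143.86° (east) — does not cross 180°.
Leg 2: -34.58° → +171.37°, shortest Δλ = -154.05° (west) — crosses 180°.
Leg 3: +171.37° → -25.23°, shortest Δλ = 163.4° (east) — crosses 180°.
Leg 4: -25.23° → +23.65°, shortest Δλ = 48.88° (east) — does not cross 180°.
Leg 5: +23.65° → +15.03°, shortest Δλ = -8.62° (west) — does not cross 180°.
Leg 6: +15.03° → -106.06°, shortest Δλ = -121.09° (west) — does not cross 180°.
Total crossings: 2.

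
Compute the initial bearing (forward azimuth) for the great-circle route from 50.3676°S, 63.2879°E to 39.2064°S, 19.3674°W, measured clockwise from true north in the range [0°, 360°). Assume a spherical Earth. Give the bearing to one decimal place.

247.0°

Δλ = -19.3674 − 63.2879 = -82.6553°.
θ = atan2( sin Δλ · cos φ₂ , cos φ₁ · sin φ₂ − sin φ₁ · cos φ₂ · cos Δλ )
  = atan2(-0.76852, -0.32691) = -113.044° → normalised to [0°, 360°): 246.956°.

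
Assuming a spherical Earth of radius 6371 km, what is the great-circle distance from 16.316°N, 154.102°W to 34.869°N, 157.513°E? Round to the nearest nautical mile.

Δλ = 157.513 − -154.102 = 311.615°; wrapped into (−180°, 180°]: -48.385°.
Δφ = 34.869 − 16.316 = 18.553°.
a = sin²(Δφ/2) + cos φ₁ · cos φ₂ · sin²(Δλ/2) = 0.158223.
c = 2·atan2(√a, √(1−a)) = 0.81818 rad → d = 6371·c ≈ 5212.60 km ≈ 2814.58 nmi.

2815 nmi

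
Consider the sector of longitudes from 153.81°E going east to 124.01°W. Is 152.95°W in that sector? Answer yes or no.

Band width going east from +153.81° to -124.01°: ((-124.01 − 153.81) mod 360) = 82.18°.
Offset of -152.95° east of the west edge: ((-152.95 − 153.81) mod 360) = 53.24°.
53.24° ≤ 82.18° ⇒ inside.

Yes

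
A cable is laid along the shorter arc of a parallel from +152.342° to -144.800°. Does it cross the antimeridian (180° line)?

Naïve |-144.800 − 152.342| = 297.142° > 180°, so the shorter arc goes the other way round — across 180°.
Signed shortest Δλ = ((-144.800 − 152.342 + 180) mod 360) − 180 = 62.858°.
Going east by 62.858° from +152.342° passes through 180° before reaching -144.800°.

Yes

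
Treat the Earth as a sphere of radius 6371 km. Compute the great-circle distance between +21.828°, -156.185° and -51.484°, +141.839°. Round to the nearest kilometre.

Δλ = 141.839 − -156.185 = 298.024°; wrapped into (−180°, 180°]: -61.976°.
Δφ = -51.484 − 21.828 = -73.312°.
a = sin²(Δφ/2) + cos φ₁ · cos φ₂ · sin²(Δλ/2) = 0.509659.
c = 2·atan2(√a, √(1−a)) = 1.59011 rad → d = 6371·c ≈ 10130.62 km.

10131 km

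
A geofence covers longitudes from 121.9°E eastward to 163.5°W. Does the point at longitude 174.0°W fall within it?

Yes

Band width going east from +121.9° to -163.5°: ((-163.5 − 121.9) mod 360) = 74.6°.
Offset of -174.0° east of the west edge: ((-174.0 − 121.9) mod 360) = 64.1°.
64.1° ≤ 74.6° ⇒ inside.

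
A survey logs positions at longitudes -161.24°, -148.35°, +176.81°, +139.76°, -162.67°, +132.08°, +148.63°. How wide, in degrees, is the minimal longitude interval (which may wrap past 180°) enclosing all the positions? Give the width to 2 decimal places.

79.57°

Sort the longitudes: -162.67°, -161.24°, -148.35°, +132.08°, +139.76°, +148.63°, +176.81°.
Eastward gaps between consecutive values (wrapping around): 1.43°, 12.89°, 280.43°, 7.68°, 8.87°, 28.18°, 20.52°.
Largest gap = 280.43° ⇒ minimal covering band is its complement: 360° − 280.43° = 79.57°.
Band runs from +132.08° eastward to -148.35°, crossing the antimeridian.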